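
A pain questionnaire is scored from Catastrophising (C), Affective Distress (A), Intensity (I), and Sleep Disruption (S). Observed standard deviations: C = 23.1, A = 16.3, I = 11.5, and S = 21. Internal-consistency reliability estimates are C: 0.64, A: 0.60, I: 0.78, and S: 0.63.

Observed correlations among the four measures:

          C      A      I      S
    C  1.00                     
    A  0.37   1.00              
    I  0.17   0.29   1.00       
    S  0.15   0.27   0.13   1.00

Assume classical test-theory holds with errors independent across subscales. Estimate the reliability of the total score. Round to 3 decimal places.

Var(C+A+I+S) = 23.1² + 16.3² + 11.5² + 21² + 2·[23.1·16.3·0.37 + 23.1·11.5·0.17 + 23.1·21·0.15 + 16.3·11.5·0.29 + 16.3·21·0.27 + 11.5·21·0.13] = 1372.55 + 870.836 = 2243.39.
With uncorrelated errors the cross-covariances are all true-score covariance, so they carry over unchanged; only the diagonal terms shrink to ρᵢσᵢ².
True-score variance = [23.1²·0.64 + 16.3²·0.60 + 11.5²·0.78 + 21²·0.63] + 870.836 = 881.909 + 870.836 = 1752.75.
Reliability = 1752.75 / 2243.39 = 0.781.

0.781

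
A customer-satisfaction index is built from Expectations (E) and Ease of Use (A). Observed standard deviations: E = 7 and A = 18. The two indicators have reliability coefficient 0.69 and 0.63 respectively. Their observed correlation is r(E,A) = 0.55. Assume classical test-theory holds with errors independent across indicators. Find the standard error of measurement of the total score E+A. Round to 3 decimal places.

Var(total) = 373 + 138.6 = 511.6.
True-score variance = 237.93 + 138.6 = 376.53, so reliability = 0.7360.
Error variance = 511.6 − 376.53 = 135.07; SEM = √135.07 = 11.622.

11.622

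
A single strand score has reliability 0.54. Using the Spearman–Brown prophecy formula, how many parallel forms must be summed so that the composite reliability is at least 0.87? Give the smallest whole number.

k ≥ ρ*(1−ρ₁)/(ρ₁(1−ρ*)) = 0.87·0.46 / (0.54·0.13) = 5.701.
Smallest integer k = 6.

6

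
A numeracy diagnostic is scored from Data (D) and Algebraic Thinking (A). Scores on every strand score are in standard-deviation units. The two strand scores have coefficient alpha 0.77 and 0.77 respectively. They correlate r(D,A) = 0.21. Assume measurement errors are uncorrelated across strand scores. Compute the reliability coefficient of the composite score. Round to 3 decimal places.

0.810

Var(D+A) = 2 + 2·[0.21] = 2 + 0.42 = 2.42.
Because errors are independent across components, Cov(Tᵢ,Tⱼ) = Cov(Xᵢ,Xⱼ); the off-diagonal part of the true-score variance is the same as above.
True-score variance = [0.77 + 0.77] + 0.42 = 1.54 + 0.42 = 1.96.
Reliability = 1.96 / 2.42 = 0.810.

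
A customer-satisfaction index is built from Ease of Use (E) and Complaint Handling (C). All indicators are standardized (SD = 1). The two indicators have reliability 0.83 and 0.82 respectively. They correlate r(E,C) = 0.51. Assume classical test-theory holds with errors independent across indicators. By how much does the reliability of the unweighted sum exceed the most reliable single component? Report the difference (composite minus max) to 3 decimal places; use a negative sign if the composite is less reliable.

0.054

Var(sum) = 2 + 1.02 = 3.02; true-score variance = 1.65 + 1.02 = 2.67; composite reliability = 0.8841.
Max component reliability = 0.8300.
Difference = 0.8841 − 0.8300 = 0.054.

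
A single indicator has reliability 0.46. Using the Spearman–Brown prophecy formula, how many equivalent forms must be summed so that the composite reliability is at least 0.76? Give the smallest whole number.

4

k ≥ ρ*(1−ρ₁)/(ρ₁(1−ρ*)) = 0.76·0.54 / (0.46·0.24) = 3.717.
Smallest integer k = 4.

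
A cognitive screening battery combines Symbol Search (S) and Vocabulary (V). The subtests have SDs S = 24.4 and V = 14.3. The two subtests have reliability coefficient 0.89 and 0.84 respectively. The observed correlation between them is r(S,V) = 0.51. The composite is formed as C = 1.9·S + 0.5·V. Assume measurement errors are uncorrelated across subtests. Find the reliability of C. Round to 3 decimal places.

0.904

Var(C) = 1.9²·24.4² + 0.5²·14.3² + 2·[0.95·24.4·14.3·0.51] = 2200.37 + 338.103 = 2538.48.
With uncorrelated errors the cross-covariances are all true-score covariance, so they carry over unchanged; only the diagonal terms shrink to ρᵢσᵢ².
True-score variance = [1.9²·24.4²·0.89 + 0.5²·14.3²·0.84] + 338.103 = 1955.78 + 338.103 = 2293.88.
Reliability = 2293.88 / 2538.48 = 0.904.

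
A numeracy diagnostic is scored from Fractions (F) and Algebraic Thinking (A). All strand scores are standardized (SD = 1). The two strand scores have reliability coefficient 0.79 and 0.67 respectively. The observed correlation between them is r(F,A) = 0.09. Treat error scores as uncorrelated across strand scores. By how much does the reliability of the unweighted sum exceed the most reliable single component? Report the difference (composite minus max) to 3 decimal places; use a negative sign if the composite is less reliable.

Var(sum) = 2 + 0.18 = 2.18; true-score variance = 1.46 + 0.18 = 1.64; composite reliability = 0.7523.
Max component reliability = 0.7900.
Difference = 0.7523 − 0.7900 = -0.038.

-0.038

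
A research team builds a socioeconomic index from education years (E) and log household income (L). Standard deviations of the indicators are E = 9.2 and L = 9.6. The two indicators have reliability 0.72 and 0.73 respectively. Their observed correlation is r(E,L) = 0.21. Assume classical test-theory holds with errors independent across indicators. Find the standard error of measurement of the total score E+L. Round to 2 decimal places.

Var(total) = 176.8 + 37.0944 = 213.894.
True-score variance = 128.218 + 37.0944 = 165.312, so reliability = 0.7729.
Error variance = 213.894 − 165.312 = 48.5824; SEM = √48.5824 = 6.97.

6.97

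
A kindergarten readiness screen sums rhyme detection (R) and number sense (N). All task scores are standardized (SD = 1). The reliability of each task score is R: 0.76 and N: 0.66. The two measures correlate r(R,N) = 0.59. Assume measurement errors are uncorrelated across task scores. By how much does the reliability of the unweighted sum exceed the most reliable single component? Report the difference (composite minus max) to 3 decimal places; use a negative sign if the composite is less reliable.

Var(sum) = 2 + 1.18 = 3.18; true-score variance = 1.42 + 1.18 = 2.6; composite reliability = 0.8176.
Max component reliability = 0.7600.
Difference = 0.8176 − 0.7600 = 0.058.

0.058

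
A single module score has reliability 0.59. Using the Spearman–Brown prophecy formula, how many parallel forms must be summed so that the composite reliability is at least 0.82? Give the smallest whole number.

4

k ≥ ρ*(1−ρ₁)/(ρ₁(1−ρ*)) = 0.82·0.41 / (0.59·0.18) = 3.166.
Smallest integer k = 4.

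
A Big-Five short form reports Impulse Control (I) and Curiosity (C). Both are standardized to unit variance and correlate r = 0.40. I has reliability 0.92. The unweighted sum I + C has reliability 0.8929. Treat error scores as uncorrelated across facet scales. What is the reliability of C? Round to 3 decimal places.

Var(I+C) = 2 + 2·0.40 = 2.800.
True-score variance = ρ_I + ρ_C + 2·0.40, so 0.8929 = (0.92 + ρ_C + 0.80) / 2.800.
ρ_C = 0.8929·2.800 − 0.92 − 0.80 = 0.780.

0.780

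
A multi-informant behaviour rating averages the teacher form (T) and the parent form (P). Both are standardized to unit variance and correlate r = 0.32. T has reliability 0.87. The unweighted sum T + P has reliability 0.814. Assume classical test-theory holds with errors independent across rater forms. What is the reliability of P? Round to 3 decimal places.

Var(T+P) = 2 + 2·0.32 = 2.640.
True-score variance = ρ_T + ρ_P + 2·0.32, so 0.814 = (0.87 + ρ_P + 0.64) / 2.640.
ρ_P = 0.814·2.640 − 0.87 − 0.64 = 0.639.

0.639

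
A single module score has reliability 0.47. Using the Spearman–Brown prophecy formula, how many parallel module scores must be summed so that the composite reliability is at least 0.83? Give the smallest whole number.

k ≥ ρ*(1−ρ₁)/(ρ₁(1−ρ*)) = 0.83·0.53 / (0.47·0.17) = 5.506.
Smallest integer k = 6.

6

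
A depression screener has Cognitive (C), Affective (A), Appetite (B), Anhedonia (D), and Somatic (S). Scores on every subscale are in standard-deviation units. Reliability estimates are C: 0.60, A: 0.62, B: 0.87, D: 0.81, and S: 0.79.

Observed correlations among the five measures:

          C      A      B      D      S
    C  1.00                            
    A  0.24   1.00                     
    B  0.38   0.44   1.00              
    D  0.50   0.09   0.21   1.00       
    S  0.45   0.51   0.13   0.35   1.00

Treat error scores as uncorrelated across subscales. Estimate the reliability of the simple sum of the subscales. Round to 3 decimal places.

Var(C+A+B+D+S) = 5 + 2·[0.24 + 0.38 + 0.50 + 0.45 + 0.44 + 0.09 + 0.51 + 0.21 + 0.13 + 0.35] = 5 + 6.6 = 11.6.
Under uncorrelated errors the observed covariances equal the true-score covariances, so only the own-variance terms attenuate.
True-score variance = [0.60 + 0.62 + 0.87 + 0.81 + 0.79] + 6.6 = 3.69 + 6.6 = 10.29.
Reliability = 10.29 / 11.6 = 0.887.

0.887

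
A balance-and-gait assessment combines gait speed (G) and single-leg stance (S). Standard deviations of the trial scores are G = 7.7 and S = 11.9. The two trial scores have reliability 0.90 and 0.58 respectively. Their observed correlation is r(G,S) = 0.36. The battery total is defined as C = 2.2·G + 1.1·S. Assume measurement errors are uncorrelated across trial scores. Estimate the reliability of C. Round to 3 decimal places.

Var(C) = 2.2²·7.7² + 1.1²·11.9² + 2·[2.42·7.7·11.9·0.36] = 458.312 + 159.656 = 617.968.
With uncorrelated errors the cross-covariances are all true-score covariance, so they carry over unchanged; only the diagonal terms shrink to ρᵢσᵢ².
True-score variance = [2.2²·7.7²·0.90 + 1.1²·11.9²·0.58] + 159.656 = 357.649 + 159.656 = 517.305.
Reliability = 517.305 / 617.968 = 0.837.

0.837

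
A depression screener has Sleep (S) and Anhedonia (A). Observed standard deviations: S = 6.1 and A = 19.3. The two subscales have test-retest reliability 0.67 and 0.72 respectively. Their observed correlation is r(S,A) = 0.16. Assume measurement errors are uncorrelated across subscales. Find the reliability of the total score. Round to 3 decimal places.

0.739

Var(S+A) = 6.1² + 19.3² + 2·[6.1·19.3·0.16] = 409.7 + 37.6736 = 447.374.
With uncorrelated errors the cross-covariances are all true-score covariance, so they carry over unchanged; only the diagonal terms shrink to ρᵢσᵢ².
True-score variance = [6.1²·0.67 + 19.3²·0.72] + 37.6736 = 293.123 + 37.6736 = 330.797.
Reliability = 330.797 / 447.374 = 0.739.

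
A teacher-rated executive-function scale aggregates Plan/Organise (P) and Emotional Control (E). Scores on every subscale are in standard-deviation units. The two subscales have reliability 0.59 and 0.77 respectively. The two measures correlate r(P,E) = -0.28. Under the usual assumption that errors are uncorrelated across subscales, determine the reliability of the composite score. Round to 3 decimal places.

Var(P+E) = 2 + 2·[(-0.28)] = 2 − 0.56 = 1.44.
Under uncorrelated errors the observed covariances equal the true-score covariances, so only the own-variance terms attenuate.
True-score variance = [0.59 + 0.77] − 0.56 = 1.36 − 0.56 = 0.8.
Reliability = 0.8 / 1.44 = 0.556.

0.556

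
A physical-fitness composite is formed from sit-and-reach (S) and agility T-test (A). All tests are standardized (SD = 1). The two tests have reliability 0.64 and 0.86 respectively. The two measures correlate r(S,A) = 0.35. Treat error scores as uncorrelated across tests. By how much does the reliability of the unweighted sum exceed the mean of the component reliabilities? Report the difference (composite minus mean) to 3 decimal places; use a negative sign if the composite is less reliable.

Var(sum) = 2 + 0.7 = 2.7; true-score variance = 1.5 + 0.7 = 2.2; composite reliability = 0.8148.
Mean component reliability = 0.7500.
Difference = 0.8148 − 0.7500 = 0.065.

0.065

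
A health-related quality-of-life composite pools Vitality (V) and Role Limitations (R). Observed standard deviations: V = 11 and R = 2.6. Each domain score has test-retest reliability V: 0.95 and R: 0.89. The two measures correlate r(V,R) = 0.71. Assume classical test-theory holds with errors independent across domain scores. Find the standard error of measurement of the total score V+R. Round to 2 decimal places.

Var(total) = 127.76 + 40.612 = 168.372.
True-score variance = 120.966 + 40.612 = 161.578, so reliability = 0.9597.
Error variance = 168.372 − 161.578 = 6.7936; SEM = √6.7936 = 2.61.

2.61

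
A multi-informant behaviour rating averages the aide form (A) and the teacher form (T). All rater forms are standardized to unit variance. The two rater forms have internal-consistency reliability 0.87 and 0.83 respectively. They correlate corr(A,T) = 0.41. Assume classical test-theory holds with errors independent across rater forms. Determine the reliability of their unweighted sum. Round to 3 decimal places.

Var(A+T) = 2 + 2·[0.41] = 2 + 0.82 = 2.82.
Because errors are independent across components, Cov(Tᵢ,Tⱼ) = Cov(Xᵢ,Xⱼ); the off-diagonal part of the true-score variance is the same as above.
True-score variance = [0.87 + 0.83] + 0.82 = 1.7 + 0.82 = 2.52.
Reliability = 2.52 / 2.82 = 0.894.

0.894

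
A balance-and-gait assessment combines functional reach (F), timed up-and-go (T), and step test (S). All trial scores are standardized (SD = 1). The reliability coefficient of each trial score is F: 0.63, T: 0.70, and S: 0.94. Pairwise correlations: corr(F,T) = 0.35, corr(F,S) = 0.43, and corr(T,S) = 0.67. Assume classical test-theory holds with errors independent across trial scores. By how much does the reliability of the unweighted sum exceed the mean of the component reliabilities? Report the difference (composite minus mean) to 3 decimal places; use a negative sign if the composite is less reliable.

0.120

Var(sum) = 3 + 2.9 = 5.9; true-score variance = 2.27 + 2.9 = 5.17; composite reliability = 0.8763.
Mean component reliability = 0.7567.
Difference = 0.8763 − 0.7567 = 0.120.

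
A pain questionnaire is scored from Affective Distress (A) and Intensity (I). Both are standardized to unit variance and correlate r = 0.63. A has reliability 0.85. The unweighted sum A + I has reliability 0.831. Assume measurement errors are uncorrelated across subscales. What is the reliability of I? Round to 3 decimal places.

0.599

Var(A+I) = 2 + 2·0.63 = 3.260.
True-score variance = ρ_A + ρ_I + 2·0.63, so 0.831 = (0.85 + ρ_I + 1.26) / 3.260.
ρ_I = 0.831·3.260 − 0.85 − 1.26 = 0.599.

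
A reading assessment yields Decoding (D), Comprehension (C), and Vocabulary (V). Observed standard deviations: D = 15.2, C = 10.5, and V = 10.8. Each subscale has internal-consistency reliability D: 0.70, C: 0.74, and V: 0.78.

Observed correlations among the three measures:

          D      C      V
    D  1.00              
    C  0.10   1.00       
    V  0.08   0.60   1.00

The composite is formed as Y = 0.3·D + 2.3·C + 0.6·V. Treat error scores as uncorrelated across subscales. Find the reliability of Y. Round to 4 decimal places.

Var(Y) = 0.3²·15.2² + 2.3²·10.5² + 0.6²·10.8² + 2·[0.69·15.2·10.5·0.10 + 0.18·15.2·10.8·0.08 + 1.38·10.5·10.8·0.60] = 646.006 + 214.543 = 860.55.
Under uncorrelated errors the observed covariances equal the true-score covariances, so only the own-variance terms attenuate.
True-score variance = [0.3²·15.2²·0.70 + 2.3²·10.5²·0.74 + 0.6²·10.8²·0.78] + 214.543 = 478.893 + 214.543 = 693.436.
Reliability = 693.436 / 860.55 = 0.8058.

0.8058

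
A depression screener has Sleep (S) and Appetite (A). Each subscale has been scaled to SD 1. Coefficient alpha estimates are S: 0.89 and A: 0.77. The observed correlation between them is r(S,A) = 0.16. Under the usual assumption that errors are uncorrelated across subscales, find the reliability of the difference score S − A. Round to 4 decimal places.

Var(S−A) = 1 + 1 − 2·0.16 = 2 − 0.32 = 1.68.
With uncorrelated errors the cross-covariances are all true-score covariance, so they carry over unchanged; only the diagonal terms shrink to ρᵢσᵢ².
True-score variance = [0.89 + 0.77] − 0.32 = 1.66 − 0.32 = 1.34.
Reliability = 1.34 / 1.68 = 0.7976.

0.7976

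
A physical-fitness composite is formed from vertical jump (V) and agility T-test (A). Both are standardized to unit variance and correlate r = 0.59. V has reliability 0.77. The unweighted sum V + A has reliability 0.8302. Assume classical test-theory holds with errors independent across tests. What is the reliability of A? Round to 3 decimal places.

Var(V+A) = 2 + 2·0.59 = 3.180.
True-score variance = ρ_V + ρ_A + 2·0.59, so 0.8302 = (0.77 + ρ_A + 1.18) / 3.180.
ρ_A = 0.8302·3.180 − 0.77 − 1.18 = 0.690.

0.690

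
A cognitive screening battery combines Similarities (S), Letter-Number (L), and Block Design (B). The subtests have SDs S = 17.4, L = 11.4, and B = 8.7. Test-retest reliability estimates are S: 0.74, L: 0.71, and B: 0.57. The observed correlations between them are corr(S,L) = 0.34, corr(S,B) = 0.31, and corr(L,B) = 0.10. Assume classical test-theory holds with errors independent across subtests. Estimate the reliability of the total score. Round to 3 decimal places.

0.803

Var(S+L+B) = 17.4² + 11.4² + 8.7² + 2·[17.4·11.4·0.34 + 17.4·8.7·0.31 + 11.4·8.7·0.10] = 508.41 + 248.576 = 756.986.
Under uncorrelated errors the observed covariances equal the true-score covariances, so only the own-variance terms attenuate.
True-score variance = [17.4²·0.74 + 11.4²·0.71 + 8.7²·0.57] + 248.576 = 359.457 + 248.576 = 608.034.
Reliability = 608.034 / 756.986 = 0.803.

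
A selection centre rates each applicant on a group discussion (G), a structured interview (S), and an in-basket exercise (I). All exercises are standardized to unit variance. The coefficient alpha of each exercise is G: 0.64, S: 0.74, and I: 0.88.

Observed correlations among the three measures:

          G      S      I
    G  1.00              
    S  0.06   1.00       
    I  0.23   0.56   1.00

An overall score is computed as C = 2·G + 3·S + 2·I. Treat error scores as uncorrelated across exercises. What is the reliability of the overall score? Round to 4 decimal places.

0.8379

Var(C) = 2² + 3² + 2² + 2·[6·0.06 + 4·0.23 + 6·0.56] = 17 + 9.28 = 26.28.
Because errors are independent across components, Cov(Tᵢ,Tⱼ) = Cov(Xᵢ,Xⱼ); the off-diagonal part of the true-score variance is the same as above.
True-score variance = [2²·0.64 + 3²·0.74 + 2²·0.88] + 9.28 = 12.74 + 9.28 = 22.02.
Reliability = 22.02 / 26.28 = 0.8379.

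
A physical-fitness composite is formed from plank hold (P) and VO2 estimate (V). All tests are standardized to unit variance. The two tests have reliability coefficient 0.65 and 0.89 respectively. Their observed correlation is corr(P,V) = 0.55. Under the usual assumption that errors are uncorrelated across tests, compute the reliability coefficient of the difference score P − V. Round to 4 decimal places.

Var(P−V) = 1 + 1 − 2·0.55 = 2 − 1.1 = 0.9.
Because errors are independent across components, Cov(Tᵢ,Tⱼ) = Cov(Xᵢ,Xⱼ); the off-diagonal part of the true-score variance is the same as above.
True-score variance = [0.65 + 0.89] − 1.1 = 1.54 − 1.1 = 0.44.
Reliability = 0.44 / 0.9 = 0.4889.

0.4889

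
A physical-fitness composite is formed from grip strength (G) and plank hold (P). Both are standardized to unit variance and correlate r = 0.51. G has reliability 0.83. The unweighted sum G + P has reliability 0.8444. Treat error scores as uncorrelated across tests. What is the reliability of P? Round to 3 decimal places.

Var(G+P) = 2 + 2·0.51 = 3.020.
True-score variance = ρ_G + ρ_P + 2·0.51, so 0.8444 = (0.83 + ρ_P + 1.02) / 3.020.
ρ_P = 0.8444·3.020 − 0.83 − 1.02 = 0.700.

0.700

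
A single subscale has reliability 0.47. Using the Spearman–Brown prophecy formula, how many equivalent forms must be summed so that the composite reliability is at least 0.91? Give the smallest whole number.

k ≥ ρ*(1−ρ₁)/(ρ₁(1−ρ*)) = 0.91·0.53 / (0.47·0.09) = 11.402.
Smallest integer k = 12.

12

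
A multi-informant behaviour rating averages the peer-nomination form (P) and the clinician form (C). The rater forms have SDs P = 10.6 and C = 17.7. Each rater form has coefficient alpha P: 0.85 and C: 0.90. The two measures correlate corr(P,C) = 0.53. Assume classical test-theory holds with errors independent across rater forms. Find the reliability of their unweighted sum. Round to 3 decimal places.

Var(P+C) = 10.6² + 17.7² + 2·[10.6·17.7·0.53] = 425.65 + 198.877 = 624.527.
With uncorrelated errors the cross-covariances are all true-score covariance, so they carry over unchanged; only the diagonal terms shrink to ρᵢσᵢ².
True-score variance = [10.6²·0.85 + 17.7²·0.90] + 198.877 = 377.467 + 198.877 = 576.344.
Reliability = 576.344 / 624.527 = 0.923.

0.923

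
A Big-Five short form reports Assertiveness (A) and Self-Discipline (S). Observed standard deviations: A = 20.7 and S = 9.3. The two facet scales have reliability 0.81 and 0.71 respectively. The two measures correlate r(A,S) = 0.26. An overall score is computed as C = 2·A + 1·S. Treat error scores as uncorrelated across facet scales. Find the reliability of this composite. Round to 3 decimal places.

Var(C) = 2²·20.7² + 9.3² + 2·[2·20.7·9.3·0.26] = 1800.45 + 200.21 = 2000.66.
With uncorrelated errors the cross-covariances are all true-score covariance, so they carry over unchanged; only the diagonal terms shrink to ρᵢσᵢ².
True-score variance = [2²·20.7²·0.81 + 9.3²·0.71] + 200.21 = 1449.72 + 200.21 = 1649.93.
Reliability = 1649.93 / 2000.66 = 0.825.

0.825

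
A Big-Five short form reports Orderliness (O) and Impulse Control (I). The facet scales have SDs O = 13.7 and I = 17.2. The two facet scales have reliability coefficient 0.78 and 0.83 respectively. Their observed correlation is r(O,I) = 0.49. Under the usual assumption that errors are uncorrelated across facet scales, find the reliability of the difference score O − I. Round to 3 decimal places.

0.637

Var(O−I) = 13.7² + 17.2² − 2·13.7·17.2·0.49 = 483.53 − 230.927 = 252.603.
Because errors are independent across components, Cov(Tᵢ,Tⱼ) = Cov(Xᵢ,Xⱼ); the off-diagonal part of the true-score variance is the same as above.
True-score variance = [13.7²·0.78 + 17.2²·0.83] − 230.927 = 391.945 − 230.927 = 161.018.
Reliability = 161.018 / 252.603 = 0.637.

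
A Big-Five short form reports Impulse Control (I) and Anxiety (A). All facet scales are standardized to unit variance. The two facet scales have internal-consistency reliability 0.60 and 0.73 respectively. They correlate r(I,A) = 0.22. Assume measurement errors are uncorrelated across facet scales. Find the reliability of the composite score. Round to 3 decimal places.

0.725

Var(I+A) = 2 + 2·[0.22] = 2 + 0.44 = 2.44.
Because errors are independent across components, Cov(Tᵢ,Tⱼ) = Cov(Xᵢ,Xⱼ); the off-diagonal part of the true-score variance is the same as above.
True-score variance = [0.60 + 0.73] + 0.44 = 1.33 + 0.44 = 1.77.
Reliability = 1.77 / 2.44 = 0.725.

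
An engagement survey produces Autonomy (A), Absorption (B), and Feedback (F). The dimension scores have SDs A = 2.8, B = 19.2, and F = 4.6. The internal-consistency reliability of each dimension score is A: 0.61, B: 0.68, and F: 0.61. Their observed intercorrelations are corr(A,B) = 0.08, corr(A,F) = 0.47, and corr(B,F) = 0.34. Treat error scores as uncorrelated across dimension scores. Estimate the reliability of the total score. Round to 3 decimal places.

0.730

Var(A+B+F) = 2.8² + 19.2² + 4.6² + 2·[2.8·19.2·0.08 + 2.8·4.6·0.47 + 19.2·4.6·0.34] = 397.64 + 80.7664 = 478.406.
Under uncorrelated errors the observed covariances equal the true-score covariances, so only the own-variance terms attenuate.
True-score variance = [2.8²·0.61 + 19.2²·0.68 + 4.6²·0.61] + 80.7664 = 268.365 + 80.7664 = 349.132.
Reliability = 349.132 / 478.406 = 0.730.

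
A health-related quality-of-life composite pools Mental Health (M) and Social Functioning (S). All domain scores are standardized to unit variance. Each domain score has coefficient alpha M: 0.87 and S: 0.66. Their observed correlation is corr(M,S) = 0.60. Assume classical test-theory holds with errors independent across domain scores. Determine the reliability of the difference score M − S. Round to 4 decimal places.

Var(M−S) = 1 + 1 − 2·0.60 = 2 − 1.2 = 0.8.
Under uncorrelated errors the observed covariances equal the true-score covariances, so only the own-variance terms attenuate.
True-score variance = [0.87 + 0.66] − 1.2 = 1.53 − 1.2 = 0.33.
Reliability = 0.33 / 0.8 = 0.4125.

0.4125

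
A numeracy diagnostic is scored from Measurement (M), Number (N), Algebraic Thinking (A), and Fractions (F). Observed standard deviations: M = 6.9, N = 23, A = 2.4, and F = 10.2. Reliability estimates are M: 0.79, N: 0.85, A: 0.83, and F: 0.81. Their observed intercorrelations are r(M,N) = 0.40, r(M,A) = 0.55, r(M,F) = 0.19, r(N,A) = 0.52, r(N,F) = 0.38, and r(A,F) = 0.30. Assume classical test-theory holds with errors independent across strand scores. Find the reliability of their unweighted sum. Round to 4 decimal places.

Var(M+N+A+F) = 6.9² + 23² + 2.4² + 10.2² + 2·[6.9·23·0.40 + 6.9·2.4·0.55 + 6.9·10.2·0.19 + 23·2.4·0.52 + 23·10.2·0.38 + 2.4·10.2·0.30] = 686.41 + 422.312 = 1108.72.
Under uncorrelated errors the observed covariances equal the true-score covariances, so only the own-variance terms attenuate.
True-score variance = [6.9²·0.79 + 23²·0.85 + 2.4²·0.83 + 10.2²·0.81] + 422.312 = 576.315 + 422.312 = 998.628.
Reliability = 998.628 / 1108.72 = 0.9007.

0.9007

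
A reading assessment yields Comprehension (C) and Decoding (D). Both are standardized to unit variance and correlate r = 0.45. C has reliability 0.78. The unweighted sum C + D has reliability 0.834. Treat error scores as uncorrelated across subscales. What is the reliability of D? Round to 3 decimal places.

Var(C+D) = 2 + 2·0.45 = 2.900.
True-score variance = ρ_C + ρ_D + 2·0.45, so 0.834 = (0.78 + ρ_D + 0.90) / 2.900.
ρ_D = 0.834·2.900 − 0.78 − 0.90 = 0.739.

0.739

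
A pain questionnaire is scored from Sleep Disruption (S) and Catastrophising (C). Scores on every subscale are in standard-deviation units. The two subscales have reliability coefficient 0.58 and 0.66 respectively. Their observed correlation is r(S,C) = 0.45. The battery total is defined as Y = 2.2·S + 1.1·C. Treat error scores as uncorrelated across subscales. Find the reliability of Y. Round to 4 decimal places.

0.7029

Var(Y) = 2.2² + 1.1² + 2·[2.42·0.45] = 6.05 + 2.178 = 8.228.
Under uncorrelated errors the observed covariances equal the true-score covariances, so only the own-variance terms attenuate.
True-score variance = [2.2²·0.58 + 1.1²·0.66] + 2.178 = 3.6058 + 2.178 = 5.7838.
Reliability = 5.7838 / 8.228 = 0.7029.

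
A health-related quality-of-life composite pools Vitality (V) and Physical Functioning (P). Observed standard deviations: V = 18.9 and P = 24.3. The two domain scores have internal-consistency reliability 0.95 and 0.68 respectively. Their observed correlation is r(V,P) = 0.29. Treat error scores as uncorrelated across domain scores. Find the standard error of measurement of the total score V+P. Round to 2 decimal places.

Var(total) = 947.7 + 266.377 = 1214.08.
True-score variance = 740.883 + 266.377 = 1007.26, so reliability = 0.8297.
Error variance = 1214.08 − 1007.26 = 206.817; SEM = √206.817 = 14.38.

14.38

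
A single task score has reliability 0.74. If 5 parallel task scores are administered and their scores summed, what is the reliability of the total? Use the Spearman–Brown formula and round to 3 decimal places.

ρ_k = kρ / (1 + (k−1)ρ) = 5·0.74 / (1 + 4·0.74) = 3.700 / 3.960 = 0.934.

0.934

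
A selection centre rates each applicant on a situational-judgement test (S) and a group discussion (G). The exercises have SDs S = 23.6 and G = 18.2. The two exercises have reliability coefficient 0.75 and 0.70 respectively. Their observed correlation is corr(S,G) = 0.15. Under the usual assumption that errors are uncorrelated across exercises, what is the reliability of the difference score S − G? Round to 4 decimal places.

0.6858

Var(S−G) = 23.6² + 18.2² − 2·23.6·18.2·0.15 = 888.2 − 128.856 = 759.344.
With uncorrelated errors the cross-covariances are all true-score covariance, so they carry over unchanged; only the diagonal terms shrink to ρᵢσᵢ².
True-score variance = [23.6²·0.75 + 18.2²·0.70] − 128.856 = 649.588 − 128.856 = 520.732.
Reliability = 520.732 / 759.344 = 0.6858.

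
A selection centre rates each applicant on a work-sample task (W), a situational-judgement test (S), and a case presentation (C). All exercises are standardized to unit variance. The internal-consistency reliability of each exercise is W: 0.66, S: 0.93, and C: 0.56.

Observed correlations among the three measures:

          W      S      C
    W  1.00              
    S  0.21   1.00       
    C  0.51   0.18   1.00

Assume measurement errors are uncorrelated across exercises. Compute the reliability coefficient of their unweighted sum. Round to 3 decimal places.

0.823

Var(W+S+C) = 3 + 2·[0.21 + 0.51 + 0.18] = 3 + 1.8 = 4.8.
With uncorrelated errors the cross-covariances are all true-score covariance, so they carry over unchanged; only the diagonal terms shrink to ρᵢσᵢ².
True-score variance = [0.66 + 0.93 + 0.56] + 1.8 = 2.15 + 1.8 = 3.95.
Reliability = 3.95 / 4.8 = 0.823.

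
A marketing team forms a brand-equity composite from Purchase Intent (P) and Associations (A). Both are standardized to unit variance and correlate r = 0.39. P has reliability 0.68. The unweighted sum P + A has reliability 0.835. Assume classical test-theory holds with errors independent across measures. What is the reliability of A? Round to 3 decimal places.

Var(P+A) = 2 + 2·0.39 = 2.780.
True-score variance = ρ_P + ρ_A + 2·0.39, so 0.835 = (0.68 + ρ_A + 0.78) / 2.780.
ρ_A = 0.835·2.780 − 0.68 − 0.78 = 0.861.

0.861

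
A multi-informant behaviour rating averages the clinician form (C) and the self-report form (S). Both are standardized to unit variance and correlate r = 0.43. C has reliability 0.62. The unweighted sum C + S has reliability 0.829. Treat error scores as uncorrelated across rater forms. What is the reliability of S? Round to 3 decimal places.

Var(C+S) = 2 + 2·0.43 = 2.860.
True-score variance = ρ_C + ρ_S + 2·0.43, so 0.829 = (0.62 + ρ_S + 0.86) / 2.860.
ρ_S = 0.829·2.860 − 0.62 − 0.86 = 0.891.

0.891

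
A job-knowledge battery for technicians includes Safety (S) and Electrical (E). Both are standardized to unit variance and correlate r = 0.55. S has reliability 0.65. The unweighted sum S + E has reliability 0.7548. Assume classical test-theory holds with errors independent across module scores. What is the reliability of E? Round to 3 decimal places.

Var(S+E) = 2 + 2·0.55 = 3.100.
True-score variance = ρ_S + ρ_E + 2·0.55, so 0.7548 = (0.65 + ρ_E + 1.10) / 3.100.
ρ_E = 0.7548·3.100 − 0.65 − 1.10 = 0.590.

0.590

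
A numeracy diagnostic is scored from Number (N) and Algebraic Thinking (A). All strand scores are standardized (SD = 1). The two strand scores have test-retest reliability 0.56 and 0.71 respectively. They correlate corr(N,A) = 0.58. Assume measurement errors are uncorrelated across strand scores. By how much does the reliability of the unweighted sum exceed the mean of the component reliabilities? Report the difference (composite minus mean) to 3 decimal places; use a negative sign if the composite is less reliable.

Var(sum) = 2 + 1.16 = 3.16; true-score variance = 1.27 + 1.16 = 2.43; composite reliability = 0.7690.
Mean component reliability = 0.6350.
Difference = 0.7690 − 0.6350 = 0.134.

0.134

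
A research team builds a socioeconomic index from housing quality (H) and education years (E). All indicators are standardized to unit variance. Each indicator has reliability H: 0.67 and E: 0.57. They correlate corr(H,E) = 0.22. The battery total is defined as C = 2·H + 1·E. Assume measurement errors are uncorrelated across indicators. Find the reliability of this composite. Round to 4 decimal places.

Var(C) = 2² + 1 + 2·[2·0.22] = 5 + 0.88 = 5.88.
Because errors are independent across components, Cov(Tᵢ,Tⱼ) = Cov(Xᵢ,Xⱼ); the off-diagonal part of the true-score variance is the same as above.
True-score variance = [2²·0.67 + 0.57] + 0.88 = 3.25 + 0.88 = 4.13.
Reliability = 4.13 / 5.88 = 0.7024.

0.7024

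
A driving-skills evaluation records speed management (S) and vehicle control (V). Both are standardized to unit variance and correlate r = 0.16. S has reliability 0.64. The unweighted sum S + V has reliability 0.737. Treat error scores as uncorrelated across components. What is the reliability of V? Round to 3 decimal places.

0.750

Var(S+V) = 2 + 2·0.16 = 2.320.
True-score variance = ρ_S + ρ_V + 2·0.16, so 0.737 = (0.64 + ρ_V + 0.32) / 2.320.
ρ_V = 0.737·2.320 − 0.64 − 0.32 = 0.750.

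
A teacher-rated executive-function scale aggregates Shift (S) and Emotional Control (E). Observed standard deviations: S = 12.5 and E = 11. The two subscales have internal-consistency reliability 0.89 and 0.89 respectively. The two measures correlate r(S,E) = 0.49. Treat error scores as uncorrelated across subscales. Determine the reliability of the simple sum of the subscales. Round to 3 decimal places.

Var(S+E) = 12.5² + 11² + 2·[12.5·11·0.49] = 277.25 + 134.75 = 412.
With uncorrelated errors the cross-covariances are all true-score covariance, so they carry over unchanged; only the diagonal terms shrink to ρᵢσᵢ².
True-score variance = [12.5²·0.89 + 11²·0.89] + 134.75 = 246.752 + 134.75 = 381.502.
Reliability = 381.502 / 412 = 0.926.

0.926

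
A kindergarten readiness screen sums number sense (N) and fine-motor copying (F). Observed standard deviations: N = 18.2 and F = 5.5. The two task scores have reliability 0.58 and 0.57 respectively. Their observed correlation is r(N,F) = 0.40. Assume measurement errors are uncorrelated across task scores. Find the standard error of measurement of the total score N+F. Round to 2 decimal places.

Var(total) = 361.49 + 80.08 = 441.57.
True-score variance = 209.362 + 80.08 = 289.442, so reliability = 0.6555.
Error variance = 441.57 − 289.442 = 152.128; SEM = √152.128 = 12.33.

12.33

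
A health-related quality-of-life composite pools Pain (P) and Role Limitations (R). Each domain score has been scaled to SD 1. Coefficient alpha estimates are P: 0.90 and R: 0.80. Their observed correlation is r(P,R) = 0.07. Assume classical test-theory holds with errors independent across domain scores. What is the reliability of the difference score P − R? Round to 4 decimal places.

Var(P−R) = 1 + 1 − 2·0.07 = 2 − 0.14 = 1.86.
With uncorrelated errors the cross-covariances are all true-score covariance, so they carry over unchanged; only the diagonal terms shrink to ρᵢσᵢ².
True-score variance = [0.90 + 0.80] − 0.14 = 1.7 − 0.14 = 1.56.
Reliability = 1.56 / 1.86 = 0.8387.

0.8387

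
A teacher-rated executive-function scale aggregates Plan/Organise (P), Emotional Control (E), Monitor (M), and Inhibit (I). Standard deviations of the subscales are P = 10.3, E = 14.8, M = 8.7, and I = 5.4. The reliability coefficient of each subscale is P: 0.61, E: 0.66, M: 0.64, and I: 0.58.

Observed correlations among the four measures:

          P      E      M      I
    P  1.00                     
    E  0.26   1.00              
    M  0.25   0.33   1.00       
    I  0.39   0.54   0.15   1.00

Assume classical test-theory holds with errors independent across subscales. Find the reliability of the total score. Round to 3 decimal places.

0.802

Var(P+E+M+I) = 10.3² + 14.8² + 8.7² + 5.4² + 2·[10.3·14.8·0.26 + 10.3·8.7·0.25 + 10.3·5.4·0.39 + 14.8·8.7·0.33 + 14.8·5.4·0.54 + 8.7·5.4·0.15] = 429.98 + 352.847 = 782.827.
Under uncorrelated errors the observed covariances equal the true-score covariances, so only the own-variance terms attenuate.
True-score variance = [10.3²·0.61 + 14.8²·0.66 + 8.7²·0.64 + 5.4²·0.58] + 352.847 = 274.636 + 352.847 = 627.482.
Reliability = 627.482 / 782.827 = 0.802.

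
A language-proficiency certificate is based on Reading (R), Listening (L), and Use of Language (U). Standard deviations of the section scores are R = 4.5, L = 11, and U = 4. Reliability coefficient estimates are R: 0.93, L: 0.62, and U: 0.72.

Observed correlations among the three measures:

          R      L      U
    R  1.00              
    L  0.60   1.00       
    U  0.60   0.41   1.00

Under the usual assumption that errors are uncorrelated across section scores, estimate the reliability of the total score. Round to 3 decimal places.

0.811

Var(R+L+U) = 4.5² + 11² + 4² + 2·[4.5·11·0.60 + 4.5·4·0.60 + 11·4·0.41] = 157.25 + 117.08 = 274.33.
With uncorrelated errors the cross-covariances are all true-score covariance, so they carry over unchanged; only the diagonal terms shrink to ρᵢσᵢ².
True-score variance = [4.5²·0.93 + 11²·0.62 + 4²·0.72] + 117.08 = 105.373 + 117.08 = 222.452.
Reliability = 222.452 / 274.33 = 0.811.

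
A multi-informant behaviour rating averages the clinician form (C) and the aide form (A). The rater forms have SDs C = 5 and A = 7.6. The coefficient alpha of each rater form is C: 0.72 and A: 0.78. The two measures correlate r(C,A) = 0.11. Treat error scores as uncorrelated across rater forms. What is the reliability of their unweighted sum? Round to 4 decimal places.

0.7837

Var(C+A) = 5² + 7.6² + 2·[5·7.6·0.11] = 82.76 + 8.36 = 91.12.
Because errors are independent across components, Cov(Tᵢ,Tⱼ) = Cov(Xᵢ,Xⱼ); the off-diagonal part of the true-score variance is the same as above.
True-score variance = [5²·0.72 + 7.6²·0.78] + 8.36 = 63.0528 + 8.36 = 71.4128.
Reliability = 71.4128 / 91.12 = 0.7837.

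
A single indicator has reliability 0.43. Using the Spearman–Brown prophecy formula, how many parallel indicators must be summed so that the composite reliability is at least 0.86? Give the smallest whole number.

k ≥ ρ*(1−ρ₁)/(ρ₁(1−ρ*)) = 0.86·0.57 / (0.43·0.14) = 8.143.
Smallest integer k = 9.

9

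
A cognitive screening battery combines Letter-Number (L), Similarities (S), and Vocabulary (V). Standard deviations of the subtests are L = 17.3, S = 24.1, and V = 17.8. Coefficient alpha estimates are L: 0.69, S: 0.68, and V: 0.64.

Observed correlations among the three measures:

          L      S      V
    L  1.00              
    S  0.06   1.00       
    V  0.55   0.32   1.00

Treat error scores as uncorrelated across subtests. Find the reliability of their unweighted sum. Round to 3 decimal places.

0.789

Var(L+S+V) = 17.3² + 24.1² + 17.8² + 2·[17.3·24.1·0.06 + 17.3·17.8·0.55 + 24.1·17.8·0.32] = 1196.94 + 663.313 = 1860.25.
Under uncorrelated errors the observed covariances equal the true-score covariances, so only the own-variance terms attenuate.
True-score variance = [17.3²·0.69 + 24.1²·0.68 + 17.8²·0.64] + 663.313 = 804.239 + 663.313 = 1467.55.
Reliability = 1467.55 / 1860.25 = 0.789.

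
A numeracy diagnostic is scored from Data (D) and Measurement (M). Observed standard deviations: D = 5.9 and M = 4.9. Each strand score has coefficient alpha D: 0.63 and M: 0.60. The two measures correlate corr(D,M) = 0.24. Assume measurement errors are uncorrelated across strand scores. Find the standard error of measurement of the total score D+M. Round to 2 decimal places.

Var(total) = 58.82 + 13.8768 = 72.6968.
True-score variance = 36.3363 + 13.8768 = 50.2131, so reliability = 0.6907.
Error variance = 72.6968 − 50.2131 = 22.4837; SEM = √22.4837 = 4.74.

4.74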